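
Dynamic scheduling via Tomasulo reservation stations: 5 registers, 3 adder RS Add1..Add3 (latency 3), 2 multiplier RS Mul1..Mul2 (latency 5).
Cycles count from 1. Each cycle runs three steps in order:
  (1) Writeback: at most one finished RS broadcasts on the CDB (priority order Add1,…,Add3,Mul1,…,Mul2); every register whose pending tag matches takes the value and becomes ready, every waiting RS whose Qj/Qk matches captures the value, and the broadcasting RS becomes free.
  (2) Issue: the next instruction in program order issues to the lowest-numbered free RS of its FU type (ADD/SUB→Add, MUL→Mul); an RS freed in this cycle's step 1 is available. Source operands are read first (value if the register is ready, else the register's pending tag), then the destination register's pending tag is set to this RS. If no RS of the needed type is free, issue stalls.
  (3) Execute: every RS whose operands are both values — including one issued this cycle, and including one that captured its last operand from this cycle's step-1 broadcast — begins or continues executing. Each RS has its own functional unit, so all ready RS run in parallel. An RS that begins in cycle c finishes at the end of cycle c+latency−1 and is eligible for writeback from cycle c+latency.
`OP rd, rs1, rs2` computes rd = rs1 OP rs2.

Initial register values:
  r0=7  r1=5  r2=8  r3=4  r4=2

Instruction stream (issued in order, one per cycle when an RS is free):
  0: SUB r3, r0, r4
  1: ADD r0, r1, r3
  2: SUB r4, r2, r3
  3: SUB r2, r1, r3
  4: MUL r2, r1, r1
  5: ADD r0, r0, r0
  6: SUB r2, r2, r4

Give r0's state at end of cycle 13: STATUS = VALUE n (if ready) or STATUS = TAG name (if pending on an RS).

STATUS = VALUE 20

c1: issue SUB r3<-Add1 | r0:7,r1:5,r2:8,r3:Add1,r4:2
c2: issue ADD r0<-Add2 | r0:Add2,r1:5,r2:8,r3:Add1,r4:2
c3: issue SUB r4<-Add3 | r0:Add2,r1:5,r2:8,r3:Add1,r4:Add3
c4: CDB Add1=5; issue SUB r2<-Add1 | r0:Add2,r1:5,r2:Add1,r3:5,r4:Add3
c5: issue MUL r2<-Mul1 | r0:Add2,r1:5,r2:Mul1,r3:5,r4:Add3
c6: stall | r0:Add2,r1:5,r2:Mul1,r3:5,r4:Add3
c7: CDB Add1=0; issue ADD r0<-Add1 | r0:Add1,r1:5,r2:Mul1,r3:5,r4:Add3
c8: CDB Add2=10; issue SUB r2<-Add2 | r0:Add1,r1:5,r2:Add2,r3:5,r4:Add3
c9: CDB Add3=3 | r0:Add1,r1:5,r2:Add2,r3:5,r4:3
c10: CDB Mul1=25 | r0:Add1,r1:5,r2:Add2,r3:5,r4:3
c11: CDB Add1=20 | r0:20,r1:5,r2:Add2,r3:5,r4:3
c12: - | r0:20,r1:5,r2:Add2,r3:5,r4:3
c13: CDB Add2=22 | r0:20,r1:5,r2:22,r3:5,r4:3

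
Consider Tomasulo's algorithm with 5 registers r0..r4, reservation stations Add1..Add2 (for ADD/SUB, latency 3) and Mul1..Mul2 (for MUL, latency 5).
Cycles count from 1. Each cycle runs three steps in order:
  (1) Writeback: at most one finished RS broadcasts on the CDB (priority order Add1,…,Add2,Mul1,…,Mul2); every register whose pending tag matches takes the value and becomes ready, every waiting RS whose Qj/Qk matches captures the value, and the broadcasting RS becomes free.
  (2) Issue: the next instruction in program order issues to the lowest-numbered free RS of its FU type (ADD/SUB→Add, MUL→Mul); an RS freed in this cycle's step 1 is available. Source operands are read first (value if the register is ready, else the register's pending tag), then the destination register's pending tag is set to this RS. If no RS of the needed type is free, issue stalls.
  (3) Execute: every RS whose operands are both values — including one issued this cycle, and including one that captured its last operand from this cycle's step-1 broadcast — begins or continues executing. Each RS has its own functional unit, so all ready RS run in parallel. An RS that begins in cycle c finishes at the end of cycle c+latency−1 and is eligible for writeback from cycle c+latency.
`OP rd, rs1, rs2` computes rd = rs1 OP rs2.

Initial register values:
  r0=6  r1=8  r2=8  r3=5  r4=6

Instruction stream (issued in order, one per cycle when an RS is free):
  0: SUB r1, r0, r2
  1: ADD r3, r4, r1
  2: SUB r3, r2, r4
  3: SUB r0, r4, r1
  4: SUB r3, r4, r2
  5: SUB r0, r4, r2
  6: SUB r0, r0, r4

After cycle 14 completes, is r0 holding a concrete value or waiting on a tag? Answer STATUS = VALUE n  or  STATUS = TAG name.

cycle 1: issue SUB r1<-Add1 // r0:6,r1:Add1,r2:8,r3:5,r4:6
cycle 2: issue ADD r3<-Add2 // r0:6,r1:Add1,r2:8,r3:Add2,r4:6
cycle 3: stall // r0:6,r1:Add1,r2:8,r3:Add2,r4:6
cycle 4: CDB Add1=-2; issue SUB r3<-Add1 // r0:6,r1:-2,r2:8,r3:Add1,r4:6
cycle 5: stall // r0:6,r1:-2,r2:8,r3:Add1,r4:6
cycle 6: stall // r0:6,r1:-2,r2:8,r3:Add1,r4:6
cycle 7: CDB Add1=2; issue SUB r0<-Add1 // r0:Add1,r1:-2,r2:8,r3:2,r4:6
cycle 8: CDB Add2=4; issue SUB r3<-Add2 // r0:Add1,r1:-2,r2:8,r3:Add2,r4:6
cycle 9: stall // r0:Add1,r1:-2,r2:8,r3:Add2,r4:6
cycle 10: CDB Add1=8; issue SUB r0<-Add1 // r0:Add1,r1:-2,r2:8,r3:Add2,r4:6
cycle 11: CDB Add2=-2; issue SUB r0<-Add2 // r0:Add2,r1:-2,r2:8,r3:-2,r4:6
cycle 12: - // r0:Add2,r1:-2,r2:8,r3:-2,r4:6
cycle 13: CDB Add1=-2 // r0:Add2,r1:-2,r2:8,r3:-2,r4:6
cycle 14: - // r0:Add2,r1:-2,r2:8,r3:-2,r4:6

STATUS = TAG Add2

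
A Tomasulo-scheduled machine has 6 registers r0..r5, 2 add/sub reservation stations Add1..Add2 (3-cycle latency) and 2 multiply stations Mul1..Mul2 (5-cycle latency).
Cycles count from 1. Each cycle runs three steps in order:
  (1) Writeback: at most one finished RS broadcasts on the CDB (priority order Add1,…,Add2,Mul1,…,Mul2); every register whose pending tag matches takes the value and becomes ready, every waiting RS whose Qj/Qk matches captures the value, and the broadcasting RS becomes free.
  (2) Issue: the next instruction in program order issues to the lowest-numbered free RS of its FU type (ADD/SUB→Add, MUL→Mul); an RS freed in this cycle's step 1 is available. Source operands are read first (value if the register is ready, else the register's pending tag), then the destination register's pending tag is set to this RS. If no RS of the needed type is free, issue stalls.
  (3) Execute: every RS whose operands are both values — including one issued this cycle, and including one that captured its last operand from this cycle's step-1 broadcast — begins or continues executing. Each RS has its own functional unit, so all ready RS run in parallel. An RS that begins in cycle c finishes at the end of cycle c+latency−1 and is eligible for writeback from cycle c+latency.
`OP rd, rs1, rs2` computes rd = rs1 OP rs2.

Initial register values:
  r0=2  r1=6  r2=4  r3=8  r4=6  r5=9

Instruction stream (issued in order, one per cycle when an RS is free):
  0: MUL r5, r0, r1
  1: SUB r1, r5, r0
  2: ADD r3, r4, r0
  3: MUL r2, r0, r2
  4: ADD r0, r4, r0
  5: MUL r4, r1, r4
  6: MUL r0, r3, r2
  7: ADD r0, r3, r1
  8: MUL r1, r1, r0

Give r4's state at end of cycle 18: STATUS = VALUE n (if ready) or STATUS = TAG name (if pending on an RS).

STATUS = VALUE 60

cycle 1: issue MUL r5<-Mul1 // r0:2,r1:6,r2:4,r3:8,r4:6,r5:Mul1
cycle 2: issue SUB r1<-Add1 // r0:2,r1:Add1,r2:4,r3:8,r4:6,r5:Mul1
cycle 3: issue ADD r3<-Add2 // r0:2,r1:Add1,r2:4,r3:Add2,r4:6,r5:Mul1
cycle 4: issue MUL r2<-Mul2 // r0:2,r1:Add1,r2:Mul2,r3:Add2,r4:6,r5:Mul1
cycle 5: stall // r0:2,r1:Add1,r2:Mul2,r3:Add2,r4:6,r5:Mul1
cycle 6: CDB Add2=8; issue ADD r0<-Add2 // r0:Add2,r1:Add1,r2:Mul2,r3:8,r4:6,r5:Mul1
cycle 7: CDB Mul1=12; issue MUL r4<-Mul1 // r0:Add2,r1:Add1,r2:Mul2,r3:8,r4:Mul1,r5:12
cycle 8: stall // r0:Add2,r1:Add1,r2:Mul2,r3:8,r4:Mul1,r5:12
cycle 9: CDB Add2=8; stall // r0:8,r1:Add1,r2:Mul2,r3:8,r4:Mul1,r5:12
cycle 10: CDB Add1=10; stall // r0:8,r1:10,r2:Mul2,r3:8,r4:Mul1,r5:12
cycle 11: CDB Mul2=8; issue MUL r0<-Mul2 // r0:Mul2,r1:10,r2:8,r3:8,r4:Mul1,r5:12
cycle 12: issue ADD r0<-Add1 // r0:Add1,r1:10,r2:8,r3:8,r4:Mul1,r5:12
cycle 13: stall // r0:Add1,r1:10,r2:8,r3:8,r4:Mul1,r5:12
cycle 14: stall // r0:Add1,r1:10,r2:8,r3:8,r4:Mul1,r5:12
cycle 15: CDB Add1=18; stall // r0:18,r1:10,r2:8,r3:8,r4:Mul1,r5:12
cycle 16: CDB Mul1=60; issue MUL r1<-Mul1 // r0:18,r1:Mul1,r2:8,r3:8,r4:60,r5:12
cycle 17: CDB Mul2=64 // r0:18,r1:Mul1,r2:8,r3:8,r4:60,r5:12
cycle 18: - // r0:18,r1:Mul1,r2:8,r3:8,r4:60,r5:12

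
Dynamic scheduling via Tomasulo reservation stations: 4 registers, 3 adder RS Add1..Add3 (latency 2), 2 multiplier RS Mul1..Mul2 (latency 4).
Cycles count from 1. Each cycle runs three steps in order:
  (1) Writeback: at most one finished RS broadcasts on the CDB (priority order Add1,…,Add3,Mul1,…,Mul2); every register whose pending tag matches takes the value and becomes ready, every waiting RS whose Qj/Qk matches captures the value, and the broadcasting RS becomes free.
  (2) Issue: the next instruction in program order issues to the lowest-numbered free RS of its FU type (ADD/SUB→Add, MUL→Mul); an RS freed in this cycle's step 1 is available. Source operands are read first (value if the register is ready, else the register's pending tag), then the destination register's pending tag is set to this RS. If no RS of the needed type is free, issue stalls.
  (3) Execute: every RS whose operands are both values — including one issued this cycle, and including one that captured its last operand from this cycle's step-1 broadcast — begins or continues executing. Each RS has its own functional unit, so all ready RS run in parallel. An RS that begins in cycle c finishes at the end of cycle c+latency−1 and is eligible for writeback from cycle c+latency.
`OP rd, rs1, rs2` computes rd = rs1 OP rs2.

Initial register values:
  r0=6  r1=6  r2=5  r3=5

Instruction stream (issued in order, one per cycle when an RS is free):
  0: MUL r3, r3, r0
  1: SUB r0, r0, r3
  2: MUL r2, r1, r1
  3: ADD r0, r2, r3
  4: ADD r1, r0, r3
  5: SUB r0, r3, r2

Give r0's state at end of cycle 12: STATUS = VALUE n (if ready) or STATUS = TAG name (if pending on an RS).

  c1: issue MUL r3<-Mul1  regs: r0:6,r1:6,r2:5,r3:Mul1
  c2: issue SUB r0<-Add1  regs: r0:Add1,r1:6,r2:5,r3:Mul1
  c3: issue MUL r2<-Mul2  regs: r0:Add1,r1:6,r2:Mul2,r3:Mul1
  c4: issue ADD r0<-Add2  regs: r0:Add2,r1:6,r2:Mul2,r3:Mul1
  c5: CDB Mul1=30; issue ADD r1<-Add3  regs: r0:Add2,r1:Add3,r2:Mul2,r3:30
  c6: stall  regs: r0:Add2,r1:Add3,r2:Mul2,r3:30
  c7: CDB Add1=-24; issue SUB r0<-Add1  regs: r0:Add1,r1:Add3,r2:Mul2,r3:30
  c8: CDB Mul2=36  regs: r0:Add1,r1:Add3,r2:36,r3:30
  c9: -  regs: r0:Add1,r1:Add3,r2:36,r3:30
  c10: CDB Add1=-6  regs: r0:-6,r1:Add3,r2:36,r3:30
  c11: CDB Add2=66  regs: r0:-6,r1:Add3,r2:36,r3:30
  c12: -  regs: r0:-6,r1:Add3,r2:36,r3:30

STATUS = VALUE -6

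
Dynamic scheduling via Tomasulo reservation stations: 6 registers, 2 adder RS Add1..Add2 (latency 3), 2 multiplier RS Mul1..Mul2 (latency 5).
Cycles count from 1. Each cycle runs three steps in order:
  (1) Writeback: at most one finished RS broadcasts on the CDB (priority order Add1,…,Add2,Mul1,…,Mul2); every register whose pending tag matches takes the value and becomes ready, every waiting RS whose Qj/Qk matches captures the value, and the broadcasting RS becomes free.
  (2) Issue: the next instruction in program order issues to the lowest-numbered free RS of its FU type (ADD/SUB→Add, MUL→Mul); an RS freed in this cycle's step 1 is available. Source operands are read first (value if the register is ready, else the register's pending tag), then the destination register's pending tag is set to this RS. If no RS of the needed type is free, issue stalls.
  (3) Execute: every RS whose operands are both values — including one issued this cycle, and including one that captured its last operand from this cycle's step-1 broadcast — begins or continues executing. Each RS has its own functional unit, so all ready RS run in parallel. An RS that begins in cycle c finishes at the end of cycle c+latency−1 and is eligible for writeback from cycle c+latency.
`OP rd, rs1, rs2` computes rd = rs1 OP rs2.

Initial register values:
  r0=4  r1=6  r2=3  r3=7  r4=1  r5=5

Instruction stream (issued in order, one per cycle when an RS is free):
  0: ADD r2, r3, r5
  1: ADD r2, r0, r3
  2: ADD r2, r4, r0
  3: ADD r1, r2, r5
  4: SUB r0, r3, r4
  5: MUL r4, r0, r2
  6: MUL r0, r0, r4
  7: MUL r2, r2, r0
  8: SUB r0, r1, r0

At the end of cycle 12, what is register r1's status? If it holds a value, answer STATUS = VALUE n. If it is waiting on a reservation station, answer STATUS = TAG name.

  c1: issue ADD r2<-Add1  regs: r0:4,r1:6,r2:Add1,r3:7,r4:1,r5:5
  c2: issue ADD r2<-Add2  regs: r0:4,r1:6,r2:Add2,r3:7,r4:1,r5:5
  c3: stall  regs: r0:4,r1:6,r2:Add2,r3:7,r4:1,r5:5
  c4: CDB Add1=12; issue ADD r2<-Add1  regs: r0:4,r1:6,r2:Add1,r3:7,r4:1,r5:5
  c5: CDB Add2=11; issue ADD r1<-Add2  regs: r0:4,r1:Add2,r2:Add1,r3:7,r4:1,r5:5
  c6: stall  regs: r0:4,r1:Add2,r2:Add1,r3:7,r4:1,r5:5
  c7: CDB Add1=5; issue SUB r0<-Add1  regs: r0:Add1,r1:Add2,r2:5,r3:7,r4:1,r5:5
  c8: issue MUL r4<-Mul1  regs: r0:Add1,r1:Add2,r2:5,r3:7,r4:Mul1,r5:5
  c9: issue MUL r0<-Mul2  regs: r0:Mul2,r1:Add2,r2:5,r3:7,r4:Mul1,r5:5
  c10: CDB Add1=6; stall  regs: r0:Mul2,r1:Add2,r2:5,r3:7,r4:Mul1,r5:5
  c11: CDB Add2=10; stall  regs: r0:Mul2,r1:10,r2:5,r3:7,r4:Mul1,r5:5
  c12: stall  regs: r0:Mul2,r1:10,r2:5,r3:7,r4:Mul1,r5:5

STATUS = VALUE 10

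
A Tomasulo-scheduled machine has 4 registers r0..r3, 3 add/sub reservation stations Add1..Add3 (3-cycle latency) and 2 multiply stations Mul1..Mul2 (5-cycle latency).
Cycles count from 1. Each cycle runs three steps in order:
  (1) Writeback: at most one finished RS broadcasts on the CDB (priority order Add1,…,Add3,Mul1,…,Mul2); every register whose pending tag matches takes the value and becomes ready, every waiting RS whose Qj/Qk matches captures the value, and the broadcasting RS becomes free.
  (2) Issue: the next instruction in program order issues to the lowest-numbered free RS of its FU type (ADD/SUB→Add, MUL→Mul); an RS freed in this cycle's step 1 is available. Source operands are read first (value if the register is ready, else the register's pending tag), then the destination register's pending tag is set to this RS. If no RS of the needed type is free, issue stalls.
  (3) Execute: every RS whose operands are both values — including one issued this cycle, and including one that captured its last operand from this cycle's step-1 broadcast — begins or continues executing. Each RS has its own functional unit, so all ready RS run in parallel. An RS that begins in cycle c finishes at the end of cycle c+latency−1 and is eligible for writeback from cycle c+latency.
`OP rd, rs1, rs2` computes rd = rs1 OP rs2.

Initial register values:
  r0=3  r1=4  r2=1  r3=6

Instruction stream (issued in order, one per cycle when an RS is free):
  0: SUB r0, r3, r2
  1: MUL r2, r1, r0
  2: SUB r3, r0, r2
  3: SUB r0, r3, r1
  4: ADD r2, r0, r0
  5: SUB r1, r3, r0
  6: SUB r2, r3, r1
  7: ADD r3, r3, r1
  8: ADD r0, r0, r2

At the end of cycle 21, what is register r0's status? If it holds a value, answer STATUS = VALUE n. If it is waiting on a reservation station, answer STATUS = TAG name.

STATUS = TAG Add3

c1: issue SUB r0<-Add1 | r0:Add1,r1:4,r2:1,r3:6
c2: issue MUL r2<-Mul1 | r0:Add1,r1:4,r2:Mul1,r3:6
c3: issue SUB r3<-Add2 | r0:Add1,r1:4,r2:Mul1,r3:Add2
c4: CDB Add1=5; issue SUB r0<-Add1 | r0:Add1,r1:4,r2:Mul1,r3:Add2
c5: issue ADD r2<-Add3 | r0:Add1,r1:4,r2:Add3,r3:Add2
c6: stall | r0:Add1,r1:4,r2:Add3,r3:Add2
c7: stall | r0:Add1,r1:4,r2:Add3,r3:Add2
c8: stall | r0:Add1,r1:4,r2:Add3,r3:Add2
c9: CDB Mul1=20; stall | r0:Add1,r1:4,r2:Add3,r3:Add2
c10: stall | r0:Add1,r1:4,r2:Add3,r3:Add2
c11: stall | r0:Add1,r1:4,r2:Add3,r3:Add2
c12: CDB Add2=-15; issue SUB r1<-Add2 | r0:Add1,r1:Add2,r2:Add3,r3:-15
c13: stall | r0:Add1,r1:Add2,r2:Add3,r3:-15
c14: stall | r0:Add1,r1:Add2,r2:Add3,r3:-15
c15: CDB Add1=-19; issue SUB r2<-Add1 | r0:-19,r1:Add2,r2:Add1,r3:-15
c16: stall | r0:-19,r1:Add2,r2:Add1,r3:-15
c17: stall | r0:-19,r1:Add2,r2:Add1,r3:-15
c18: CDB Add2=4; issue ADD r3<-Add2 | r0:-19,r1:4,r2:Add1,r3:Add2
c19: CDB Add3=-38; issue ADD r0<-Add3 | r0:Add3,r1:4,r2:Add1,r3:Add2
c20: - | r0:Add3,r1:4,r2:Add1,r3:Add2
c21: CDB Add1=-19 | r0:Add3,r1:4,r2:-19,r3:Add2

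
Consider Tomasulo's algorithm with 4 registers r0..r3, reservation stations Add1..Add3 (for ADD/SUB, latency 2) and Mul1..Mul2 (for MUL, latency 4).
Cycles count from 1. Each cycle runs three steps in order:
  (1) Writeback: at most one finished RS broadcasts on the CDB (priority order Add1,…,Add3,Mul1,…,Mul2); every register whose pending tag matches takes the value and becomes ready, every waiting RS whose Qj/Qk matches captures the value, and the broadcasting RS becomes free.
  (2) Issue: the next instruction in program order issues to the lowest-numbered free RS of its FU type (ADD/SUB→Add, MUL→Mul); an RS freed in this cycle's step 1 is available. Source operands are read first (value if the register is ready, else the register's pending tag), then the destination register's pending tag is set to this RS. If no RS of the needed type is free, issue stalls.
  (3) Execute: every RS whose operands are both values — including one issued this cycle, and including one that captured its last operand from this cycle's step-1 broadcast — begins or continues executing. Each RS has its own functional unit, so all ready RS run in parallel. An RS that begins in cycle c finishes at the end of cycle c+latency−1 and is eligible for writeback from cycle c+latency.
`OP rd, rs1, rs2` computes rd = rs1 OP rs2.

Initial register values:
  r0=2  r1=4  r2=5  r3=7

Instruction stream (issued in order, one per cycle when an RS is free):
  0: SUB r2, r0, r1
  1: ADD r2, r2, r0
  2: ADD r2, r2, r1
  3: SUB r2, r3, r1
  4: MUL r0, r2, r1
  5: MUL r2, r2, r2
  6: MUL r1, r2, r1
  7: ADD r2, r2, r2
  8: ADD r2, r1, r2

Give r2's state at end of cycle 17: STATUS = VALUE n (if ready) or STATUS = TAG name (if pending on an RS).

STATUS = VALUE 54

cycle 1: issue SUB r2<-Add1 // r0:2,r1:4,r2:Add1,r3:7
cycle 2: issue ADD r2<-Add2 // r0:2,r1:4,r2:Add2,r3:7
cycle 3: CDB Add1=-2; issue ADD r2<-Add1 // r0:2,r1:4,r2:Add1,r3:7
cycle 4: issue SUB r2<-Add3 // r0:2,r1:4,r2:Add3,r3:7
cycle 5: CDB Add2=0; issue MUL r0<-Mul1 // r0:Mul1,r1:4,r2:Add3,r3:7
cycle 6: CDB Add3=3; issue MUL r2<-Mul2 // r0:Mul1,r1:4,r2:Mul2,r3:7
cycle 7: CDB Add1=4; stall // r0:Mul1,r1:4,r2:Mul2,r3:7
cycle 8: stall // r0:Mul1,r1:4,r2:Mul2,r3:7
cycle 9: stall // r0:Mul1,r1:4,r2:Mul2,r3:7
cycle 10: CDB Mul1=12; issue MUL r1<-Mul1 // r0:12,r1:Mul1,r2:Mul2,r3:7
cycle 11: CDB Mul2=9; issue ADD r2<-Add1 // r0:12,r1:Mul1,r2:Add1,r3:7
cycle 12: issue ADD r2<-Add2 // r0:12,r1:Mul1,r2:Add2,r3:7
cycle 13: CDB Add1=18 // r0:12,r1:Mul1,r2:Add2,r3:7
cycle 14: - // r0:12,r1:Mul1,r2:Add2,r3:7
cycle 15: CDB Mul1=36 // r0:12,r1:36,r2:Add2,r3:7
cycle 16: - // r0:12,r1:36,r2:Add2,r3:7
cycle 17: CDB Add2=54 // r0:12,r1:36,r2:54,r3:7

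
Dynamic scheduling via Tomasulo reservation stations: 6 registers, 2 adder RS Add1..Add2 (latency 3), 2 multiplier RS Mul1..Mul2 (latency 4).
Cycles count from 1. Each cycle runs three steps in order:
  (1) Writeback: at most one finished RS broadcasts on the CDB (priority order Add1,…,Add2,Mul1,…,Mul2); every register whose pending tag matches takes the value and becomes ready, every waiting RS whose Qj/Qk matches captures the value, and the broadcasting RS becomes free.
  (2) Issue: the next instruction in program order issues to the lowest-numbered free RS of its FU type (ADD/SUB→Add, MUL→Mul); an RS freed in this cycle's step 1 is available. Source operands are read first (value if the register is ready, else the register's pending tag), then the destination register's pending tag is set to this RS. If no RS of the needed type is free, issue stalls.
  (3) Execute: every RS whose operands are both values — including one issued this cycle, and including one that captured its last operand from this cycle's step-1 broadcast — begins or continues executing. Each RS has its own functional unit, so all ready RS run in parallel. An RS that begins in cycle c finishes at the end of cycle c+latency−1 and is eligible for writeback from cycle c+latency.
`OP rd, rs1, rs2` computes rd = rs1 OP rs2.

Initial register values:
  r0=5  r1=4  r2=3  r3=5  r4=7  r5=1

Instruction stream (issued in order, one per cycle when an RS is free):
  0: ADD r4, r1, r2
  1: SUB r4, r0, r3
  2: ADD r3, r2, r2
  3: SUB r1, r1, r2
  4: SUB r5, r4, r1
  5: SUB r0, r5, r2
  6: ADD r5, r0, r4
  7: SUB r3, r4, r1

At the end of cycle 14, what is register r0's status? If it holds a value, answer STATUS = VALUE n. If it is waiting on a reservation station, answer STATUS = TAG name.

  c1: issue ADD r4<-Add1  regs: r0:5,r1:4,r2:3,r3:5,r4:Add1,r5:1
  c2: issue SUB r4<-Add2  regs: r0:5,r1:4,r2:3,r3:5,r4:Add2,r5:1
  c3: stall  regs: r0:5,r1:4,r2:3,r3:5,r4:Add2,r5:1
  c4: CDB Add1=7; issue ADD r3<-Add1  regs: r0:5,r1:4,r2:3,r3:Add1,r4:Add2,r5:1
  c5: CDB Add2=0; issue SUB r1<-Add2  regs: r0:5,r1:Add2,r2:3,r3:Add1,r4:0,r5:1
  c6: stall  regs: r0:5,r1:Add2,r2:3,r3:Add1,r4:0,r5:1
  c7: CDB Add1=6; issue SUB r5<-Add1  regs: r0:5,r1:Add2,r2:3,r3:6,r4:0,r5:Add1
  c8: CDB Add2=1; issue SUB r0<-Add2  regs: r0:Add2,r1:1,r2:3,r3:6,r4:0,r5:Add1
  c9: stall  regs: r0:Add2,r1:1,r2:3,r3:6,r4:0,r5:Add1
  c10: stall  regs: r0:Add2,r1:1,r2:3,r3:6,r4:0,r5:Add1
  c11: CDB Add1=-1; issue ADD r5<-Add1  regs: r0:Add2,r1:1,r2:3,r3:6,r4:0,r5:Add1
  c12: stall  regs: r0:Add2,r1:1,r2:3,r3:6,r4:0,r5:Add1
  c13: stall  regs: r0:Add2,r1:1,r2:3,r3:6,r4:0,r5:Add1
  c14: CDB Add2=-4; issue SUB r3<-Add2  regs: r0:-4,r1:1,r2:3,r3:Add2,r4:0,r5:Add1

STATUS = VALUE -4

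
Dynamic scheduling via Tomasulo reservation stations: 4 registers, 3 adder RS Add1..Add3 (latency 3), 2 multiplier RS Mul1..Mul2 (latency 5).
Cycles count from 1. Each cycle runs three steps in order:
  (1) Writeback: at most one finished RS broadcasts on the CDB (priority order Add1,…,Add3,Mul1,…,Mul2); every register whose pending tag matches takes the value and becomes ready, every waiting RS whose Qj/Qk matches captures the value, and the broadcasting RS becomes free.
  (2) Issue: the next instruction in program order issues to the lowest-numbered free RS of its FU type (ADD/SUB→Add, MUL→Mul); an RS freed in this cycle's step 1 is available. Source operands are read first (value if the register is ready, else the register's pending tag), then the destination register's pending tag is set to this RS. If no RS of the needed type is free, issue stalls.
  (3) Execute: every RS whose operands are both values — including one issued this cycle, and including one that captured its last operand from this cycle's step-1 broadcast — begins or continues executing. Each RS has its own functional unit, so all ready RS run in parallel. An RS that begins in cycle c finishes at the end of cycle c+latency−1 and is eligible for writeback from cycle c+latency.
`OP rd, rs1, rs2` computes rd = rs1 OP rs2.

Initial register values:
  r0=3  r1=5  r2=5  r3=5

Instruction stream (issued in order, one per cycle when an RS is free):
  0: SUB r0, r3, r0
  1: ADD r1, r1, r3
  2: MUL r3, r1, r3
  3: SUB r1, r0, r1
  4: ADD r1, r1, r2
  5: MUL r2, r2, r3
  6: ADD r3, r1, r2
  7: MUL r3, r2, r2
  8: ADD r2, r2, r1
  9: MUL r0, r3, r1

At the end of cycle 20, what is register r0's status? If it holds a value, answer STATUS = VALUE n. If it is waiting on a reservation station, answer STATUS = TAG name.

c1: issue SUB r0<-Add1 | r0:Add1,r1:5,r2:5,r3:5
c2: issue ADD r1<-Add2 | r0:Add1,r1:Add2,r2:5,r3:5
c3: issue MUL r3<-Mul1 | r0:Add1,r1:Add2,r2:5,r3:Mul1
c4: CDB Add1=2; issue SUB r1<-Add1 | r0:2,r1:Add1,r2:5,r3:Mul1
c5: CDB Add2=10; issue ADD r1<-Add2 | r0:2,r1:Add2,r2:5,r3:Mul1
c6: issue MUL r2<-Mul2 | r0:2,r1:Add2,r2:Mul2,r3:Mul1
c7: issue ADD r3<-Add3 | r0:2,r1:Add2,r2:Mul2,r3:Add3
c8: CDB Add1=-8; stall | r0:2,r1:Add2,r2:Mul2,r3:Add3
c9: stall | r0:2,r1:Add2,r2:Mul2,r3:Add3
c10: CDB Mul1=50; issue MUL r3<-Mul1 | r0:2,r1:Add2,r2:Mul2,r3:Mul1
c11: CDB Add2=-3; issue ADD r2<-Add1 | r0:2,r1:-3,r2:Add1,r3:Mul1
c12: stall | r0:2,r1:-3,r2:Add1,r3:Mul1
c13: stall | r0:2,r1:-3,r2:Add1,r3:Mul1
c14: stall | r0:2,r1:-3,r2:Add1,r3:Mul1
c15: CDB Mul2=250; issue MUL r0<-Mul2 | r0:Mul2,r1:-3,r2:Add1,r3:Mul1
c16: - | r0:Mul2,r1:-3,r2:Add1,r3:Mul1
c17: - | r0:Mul2,r1:-3,r2:Add1,r3:Mul1
c18: CDB Add1=247 | r0:Mul2,r1:-3,r2:247,r3:Mul1
c19: CDB Add3=247 | r0:Mul2,r1:-3,r2:247,r3:Mul1
c20: CDB Mul1=62500 | r0:Mul2,r1:-3,r2:247,r3:62500

STATUS = TAG Mul2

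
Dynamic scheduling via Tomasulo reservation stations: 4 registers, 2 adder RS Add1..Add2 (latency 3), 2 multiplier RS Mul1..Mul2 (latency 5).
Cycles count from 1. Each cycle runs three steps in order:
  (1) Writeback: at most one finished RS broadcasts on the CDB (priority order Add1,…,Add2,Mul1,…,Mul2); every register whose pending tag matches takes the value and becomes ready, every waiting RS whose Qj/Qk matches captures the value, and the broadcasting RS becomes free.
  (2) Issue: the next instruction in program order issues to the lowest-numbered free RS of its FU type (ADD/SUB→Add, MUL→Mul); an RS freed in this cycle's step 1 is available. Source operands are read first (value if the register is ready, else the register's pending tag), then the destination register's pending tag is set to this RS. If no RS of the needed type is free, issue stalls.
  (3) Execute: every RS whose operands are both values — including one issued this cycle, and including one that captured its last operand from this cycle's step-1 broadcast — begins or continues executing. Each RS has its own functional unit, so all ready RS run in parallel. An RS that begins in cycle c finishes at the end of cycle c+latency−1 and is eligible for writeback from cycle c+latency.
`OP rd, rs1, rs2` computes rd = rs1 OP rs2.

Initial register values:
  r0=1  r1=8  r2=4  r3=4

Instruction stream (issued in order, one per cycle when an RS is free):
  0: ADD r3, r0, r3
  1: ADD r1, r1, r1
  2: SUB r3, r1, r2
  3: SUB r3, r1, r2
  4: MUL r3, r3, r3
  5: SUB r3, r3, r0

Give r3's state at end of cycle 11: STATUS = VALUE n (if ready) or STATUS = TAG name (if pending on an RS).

STATUS = TAG Add1

c1: issue ADD r3<-Add1 | r0:1,r1:8,r2:4,r3:Add1
c2: issue ADD r1<-Add2 | r0:1,r1:Add2,r2:4,r3:Add1
c3: stall | r0:1,r1:Add2,r2:4,r3:Add1
c4: CDB Add1=5; issue SUB r3<-Add1 | r0:1,r1:Add2,r2:4,r3:Add1
c5: CDB Add2=16; issue SUB r3<-Add2 | r0:1,r1:16,r2:4,r3:Add2
c6: issue MUL r3<-Mul1 | r0:1,r1:16,r2:4,r3:Mul1
c7: stall | r0:1,r1:16,r2:4,r3:Mul1
c8: CDB Add1=12; issue SUB r3<-Add1 | r0:1,r1:16,r2:4,r3:Add1
c9: CDB Add2=12 | r0:1,r1:16,r2:4,r3:Add1
c10: - | r0:1,r1:16,r2:4,r3:Add1
c11: - | r0:1,r1:16,r2:4,r3:Add1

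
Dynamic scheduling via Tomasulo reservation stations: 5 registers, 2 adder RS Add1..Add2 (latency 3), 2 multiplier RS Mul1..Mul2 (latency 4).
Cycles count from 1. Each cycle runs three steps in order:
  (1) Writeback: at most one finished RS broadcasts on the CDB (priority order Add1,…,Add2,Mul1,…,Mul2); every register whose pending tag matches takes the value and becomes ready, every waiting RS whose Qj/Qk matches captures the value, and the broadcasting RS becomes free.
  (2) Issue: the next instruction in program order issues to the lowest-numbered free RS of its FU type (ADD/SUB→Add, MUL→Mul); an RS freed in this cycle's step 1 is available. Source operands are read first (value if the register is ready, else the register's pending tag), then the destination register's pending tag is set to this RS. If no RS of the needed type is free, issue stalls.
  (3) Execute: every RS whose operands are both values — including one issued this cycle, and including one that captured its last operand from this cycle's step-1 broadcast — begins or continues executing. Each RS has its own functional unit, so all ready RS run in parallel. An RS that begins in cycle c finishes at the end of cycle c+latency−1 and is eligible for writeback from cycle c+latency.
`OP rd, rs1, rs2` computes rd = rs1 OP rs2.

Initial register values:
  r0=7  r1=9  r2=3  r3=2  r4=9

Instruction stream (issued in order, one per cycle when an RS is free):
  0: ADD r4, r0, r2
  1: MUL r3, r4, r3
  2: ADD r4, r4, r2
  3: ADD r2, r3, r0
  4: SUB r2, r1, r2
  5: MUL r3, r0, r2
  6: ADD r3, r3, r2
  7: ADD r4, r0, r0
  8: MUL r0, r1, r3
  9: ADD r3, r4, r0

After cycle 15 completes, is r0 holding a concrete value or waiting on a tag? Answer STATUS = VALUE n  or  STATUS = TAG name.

c1: issue ADD r4<-Add1 | r0:7,r1:9,r2:3,r3:2,r4:Add1
c2: issue MUL r3<-Mul1 | r0:7,r1:9,r2:3,r3:Mul1,r4:Add1
c3: issue ADD r4<-Add2 | r0:7,r1:9,r2:3,r3:Mul1,r4:Add2
c4: CDB Add1=10; issue ADD r2<-Add1 | r0:7,r1:9,r2:Add1,r3:Mul1,r4:Add2
c5: stall | r0:7,r1:9,r2:Add1,r3:Mul1,r4:Add2
c6: stall | r0:7,r1:9,r2:Add1,r3:Mul1,r4:Add2
c7: CDB Add2=13; issue SUB r2<-Add2 | r0:7,r1:9,r2:Add2,r3:Mul1,r4:13
c8: CDB Mul1=20; issue MUL r3<-Mul1 | r0:7,r1:9,r2:Add2,r3:Mul1,r4:13
c9: stall | r0:7,r1:9,r2:Add2,r3:Mul1,r4:13
c10: stall | r0:7,r1:9,r2:Add2,r3:Mul1,r4:13
c11: CDB Add1=27; issue ADD r3<-Add1 | r0:7,r1:9,r2:Add2,r3:Add1,r4:13
c12: stall | r0:7,r1:9,r2:Add2,r3:Add1,r4:13
c13: stall | r0:7,r1:9,r2:Add2,r3:Add1,r4:13
c14: CDB Add2=-18; issue ADD r4<-Add2 | r0:7,r1:9,r2:-18,r3:Add1,r4:Add2
c15: issue MUL r0<-Mul2 | r0:Mul2,r1:9,r2:-18,r3:Add1,r4:Add2

STATUS = TAG Mul2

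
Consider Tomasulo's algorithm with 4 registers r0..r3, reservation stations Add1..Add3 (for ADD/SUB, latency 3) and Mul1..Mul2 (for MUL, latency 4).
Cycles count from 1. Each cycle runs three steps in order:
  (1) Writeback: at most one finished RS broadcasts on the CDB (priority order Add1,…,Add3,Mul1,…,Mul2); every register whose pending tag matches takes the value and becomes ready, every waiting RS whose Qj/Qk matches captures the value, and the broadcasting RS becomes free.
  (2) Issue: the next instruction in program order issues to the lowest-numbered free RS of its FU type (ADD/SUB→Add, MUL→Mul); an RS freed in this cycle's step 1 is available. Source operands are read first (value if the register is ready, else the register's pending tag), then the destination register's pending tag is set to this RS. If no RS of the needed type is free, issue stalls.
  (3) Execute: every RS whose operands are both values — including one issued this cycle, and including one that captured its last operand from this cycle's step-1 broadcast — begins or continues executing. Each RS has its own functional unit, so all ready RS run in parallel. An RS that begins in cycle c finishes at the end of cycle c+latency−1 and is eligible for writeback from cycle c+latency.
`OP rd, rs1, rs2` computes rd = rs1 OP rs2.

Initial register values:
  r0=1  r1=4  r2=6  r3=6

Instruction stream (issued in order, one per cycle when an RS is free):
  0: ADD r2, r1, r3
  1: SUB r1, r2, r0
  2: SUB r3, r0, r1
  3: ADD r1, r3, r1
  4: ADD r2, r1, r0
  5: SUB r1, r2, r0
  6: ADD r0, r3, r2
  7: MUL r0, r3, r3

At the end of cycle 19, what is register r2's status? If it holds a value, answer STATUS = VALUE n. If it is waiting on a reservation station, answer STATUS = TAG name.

STATUS = VALUE 2

c1: issue ADD r2<-Add1 | r0:1,r1:4,r2:Add1,r3:6
c2: issue SUB r1<-Add2 | r0:1,r1:Add2,r2:Add1,r3:6
c3: issue SUB r3<-Add3 | r0:1,r1:Add2,r2:Add1,r3:Add3
c4: CDB Add1=10; issue ADD r1<-Add1 | r0:1,r1:Add1,r2:10,r3:Add3
c5: stall | r0:1,r1:Add1,r2:10,r3:Add3
c6: stall | r0:1,r1:Add1,r2:10,r3:Add3
c7: CDB Add2=9; issue ADD r2<-Add2 | r0:1,r1:Add1,r2:Add2,r3:Add3
c8: stall | r0:1,r1:Add1,r2:Add2,r3:Add3
c9: stall | r0:1,r1:Add1,r2:Add2,r3:Add3
c10: CDB Add3=-8; issue SUB r1<-Add3 | r0:1,r1:Add3,r2:Add2,r3:-8
c11: stall | r0:1,r1:Add3,r2:Add2,r3:-8
c12: stall | r0:1,r1:Add3,r2:Add2,r3:-8
c13: CDB Add1=1; issue ADD r0<-Add1 | r0:Add1,r1:Add3,r2:Add2,r3:-8
c14: issue MUL r0<-Mul1 | r0:Mul1,r1:Add3,r2:Add2,r3:-8
c15: - | r0:Mul1,r1:Add3,r2:Add2,r3:-8
c16: CDB Add2=2 | r0:Mul1,r1:Add3,r2:2,r3:-8
c17: - | r0:Mul1,r1:Add3,r2:2,r3:-8
c18: CDB Mul1=64 | r0:64,r1:Add3,r2:2,r3:-8
c19: CDB Add1=-6 | r0:64,r1:Add3,r2:2,r3:-8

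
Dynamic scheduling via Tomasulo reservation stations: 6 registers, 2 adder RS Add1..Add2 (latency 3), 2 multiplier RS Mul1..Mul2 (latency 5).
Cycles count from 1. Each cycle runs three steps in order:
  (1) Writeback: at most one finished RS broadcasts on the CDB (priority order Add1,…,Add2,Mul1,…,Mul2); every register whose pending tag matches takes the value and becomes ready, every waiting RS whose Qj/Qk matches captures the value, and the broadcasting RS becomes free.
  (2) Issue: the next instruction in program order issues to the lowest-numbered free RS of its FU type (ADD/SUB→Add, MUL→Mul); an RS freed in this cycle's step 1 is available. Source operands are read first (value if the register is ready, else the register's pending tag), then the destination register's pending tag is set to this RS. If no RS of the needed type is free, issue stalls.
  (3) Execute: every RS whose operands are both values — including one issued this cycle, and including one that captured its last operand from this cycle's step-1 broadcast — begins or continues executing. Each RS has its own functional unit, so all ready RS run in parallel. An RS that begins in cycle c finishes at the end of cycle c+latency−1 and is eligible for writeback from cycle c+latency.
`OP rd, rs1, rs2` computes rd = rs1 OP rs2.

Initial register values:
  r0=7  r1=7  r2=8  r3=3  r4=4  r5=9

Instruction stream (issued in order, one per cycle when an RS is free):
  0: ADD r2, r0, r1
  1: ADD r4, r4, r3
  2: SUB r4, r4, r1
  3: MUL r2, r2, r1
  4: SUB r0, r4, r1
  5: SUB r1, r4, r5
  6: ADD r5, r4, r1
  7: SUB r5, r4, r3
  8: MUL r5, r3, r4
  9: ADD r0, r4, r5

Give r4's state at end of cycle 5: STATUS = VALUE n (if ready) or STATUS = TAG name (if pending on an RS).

c1: issue ADD r2<-Add1 | r0:7,r1:7,r2:Add1,r3:3,r4:4,r5:9
c2: issue ADD r4<-Add2 | r0:7,r1:7,r2:Add1,r3:3,r4:Add2,r5:9
c3: stall | r0:7,r1:7,r2:Add1,r3:3,r4:Add2,r5:9
c4: CDB Add1=14; issue SUB r4<-Add1 | r0:7,r1:7,r2:14,r3:3,r4:Add1,r5:9
c5: CDB Add2=7; issue MUL r2<-Mul1 | r0:7,r1:7,r2:Mul1,r3:3,r4:Add1,r5:9

STATUS = TAG Add1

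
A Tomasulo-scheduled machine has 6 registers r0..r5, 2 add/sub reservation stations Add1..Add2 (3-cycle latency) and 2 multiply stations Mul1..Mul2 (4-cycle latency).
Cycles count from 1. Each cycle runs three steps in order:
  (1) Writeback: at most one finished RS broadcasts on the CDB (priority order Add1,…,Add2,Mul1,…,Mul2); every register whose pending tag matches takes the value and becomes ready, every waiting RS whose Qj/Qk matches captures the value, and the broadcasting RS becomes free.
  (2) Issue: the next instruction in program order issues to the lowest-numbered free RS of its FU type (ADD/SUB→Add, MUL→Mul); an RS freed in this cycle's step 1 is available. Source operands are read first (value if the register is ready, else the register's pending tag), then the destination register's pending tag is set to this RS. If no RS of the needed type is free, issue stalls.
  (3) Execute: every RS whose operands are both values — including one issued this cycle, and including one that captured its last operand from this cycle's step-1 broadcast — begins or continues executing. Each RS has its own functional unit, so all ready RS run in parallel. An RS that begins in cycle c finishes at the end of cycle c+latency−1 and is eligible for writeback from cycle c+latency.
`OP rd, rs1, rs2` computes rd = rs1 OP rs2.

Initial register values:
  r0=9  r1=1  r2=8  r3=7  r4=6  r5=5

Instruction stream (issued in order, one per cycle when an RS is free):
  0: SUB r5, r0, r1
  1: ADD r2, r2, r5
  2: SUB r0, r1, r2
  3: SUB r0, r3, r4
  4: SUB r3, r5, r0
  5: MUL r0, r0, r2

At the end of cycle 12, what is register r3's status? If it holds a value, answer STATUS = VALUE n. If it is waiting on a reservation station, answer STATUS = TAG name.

c1: issue SUB r5<-Add1 | r0:9,r1:1,r2:8,r3:7,r4:6,r5:Add1
c2: issue ADD r2<-Add2 | r0:9,r1:1,r2:Add2,r3:7,r4:6,r5:Add1
c3: stall | r0:9,r1:1,r2:Add2,r3:7,r4:6,r5:Add1
c4: CDB Add1=8; issue SUB r0<-Add1 | r0:Add1,r1:1,r2:Add2,r3:7,r4:6,r5:8
c5: stall | r0:Add1,r1:1,r2:Add2,r3:7,r4:6,r5:8
c6: stall | r0:Add1,r1:1,r2:Add2,r3:7,r4:6,r5:8
c7: CDB Add2=16; issue SUB r0<-Add2 | r0:Add2,r1:1,r2:16,r3:7,r4:6,r5:8
c8: stall | r0:Add2,r1:1,r2:16,r3:7,r4:6,r5:8
c9: stall | r0:Add2,r1:1,r2:16,r3:7,r4:6,r5:8
c10: CDB Add1=-15; issue SUB r3<-Add1 | r0:Add2,r1:1,r2:16,r3:Add1,r4:6,r5:8
c11: CDB Add2=1; issue MUL r0<-Mul1 | r0:Mul1,r1:1,r2:16,r3:Add1,r4:6,r5:8
c12: - | r0:Mul1,r1:1,r2:16,r3:Add1,r4:6,r5:8

STATUS = TAG Add1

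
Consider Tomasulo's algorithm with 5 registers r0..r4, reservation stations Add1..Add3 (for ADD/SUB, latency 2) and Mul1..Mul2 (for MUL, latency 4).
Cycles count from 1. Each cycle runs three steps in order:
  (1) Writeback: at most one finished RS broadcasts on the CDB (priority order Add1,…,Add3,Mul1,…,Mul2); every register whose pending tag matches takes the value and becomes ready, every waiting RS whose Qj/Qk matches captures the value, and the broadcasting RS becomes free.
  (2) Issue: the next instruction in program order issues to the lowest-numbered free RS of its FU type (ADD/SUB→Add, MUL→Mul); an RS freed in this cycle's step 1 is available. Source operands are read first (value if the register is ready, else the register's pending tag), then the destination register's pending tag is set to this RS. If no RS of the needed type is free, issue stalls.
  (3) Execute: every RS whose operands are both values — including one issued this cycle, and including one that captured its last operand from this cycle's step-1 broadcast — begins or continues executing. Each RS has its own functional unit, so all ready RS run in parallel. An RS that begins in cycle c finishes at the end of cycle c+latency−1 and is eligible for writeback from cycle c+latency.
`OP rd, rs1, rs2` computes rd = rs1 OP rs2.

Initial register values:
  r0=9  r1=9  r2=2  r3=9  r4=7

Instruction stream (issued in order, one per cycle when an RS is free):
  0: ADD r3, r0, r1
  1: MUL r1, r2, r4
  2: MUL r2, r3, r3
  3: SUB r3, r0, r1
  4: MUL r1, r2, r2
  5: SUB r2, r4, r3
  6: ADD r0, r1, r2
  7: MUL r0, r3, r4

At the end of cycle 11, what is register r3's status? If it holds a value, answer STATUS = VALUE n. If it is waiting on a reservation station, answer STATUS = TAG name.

c1: issue ADD r3<-Add1 | r0:9,r1:9,r2:2,r3:Add1,r4:7
c2: issue MUL r1<-Mul1 | r0:9,r1:Mul1,r2:2,r3:Add1,r4:7
c3: CDB Add1=18; issue MUL r2<-Mul2 | r0:9,r1:Mul1,r2:Mul2,r3:18,r4:7
c4: issue SUB r3<-Add1 | r0:9,r1:Mul1,r2:Mul2,r3:Add1,r4:7
c5: stall | r0:9,r1:Mul1,r2:Mul2,r3:Add1,r4:7
c6: CDB Mul1=14; issue MUL r1<-Mul1 | r0:9,r1:Mul1,r2:Mul2,r3:Add1,r4:7
c7: CDB Mul2=324; issue SUB r2<-Add2 | r0:9,r1:Mul1,r2:Add2,r3:Add1,r4:7
c8: CDB Add1=-5; issue ADD r0<-Add1 | r0:Add1,r1:Mul1,r2:Add2,r3:-5,r4:7
c9: issue MUL r0<-Mul2 | r0:Mul2,r1:Mul1,r2:Add2,r3:-5,r4:7
c10: CDB Add2=12 | r0:Mul2,r1:Mul1,r2:12,r3:-5,r4:7
c11: CDB Mul1=104976 | r0:Mul2,r1:104976,r2:12,r3:-5,r4:7

STATUS = VALUE -5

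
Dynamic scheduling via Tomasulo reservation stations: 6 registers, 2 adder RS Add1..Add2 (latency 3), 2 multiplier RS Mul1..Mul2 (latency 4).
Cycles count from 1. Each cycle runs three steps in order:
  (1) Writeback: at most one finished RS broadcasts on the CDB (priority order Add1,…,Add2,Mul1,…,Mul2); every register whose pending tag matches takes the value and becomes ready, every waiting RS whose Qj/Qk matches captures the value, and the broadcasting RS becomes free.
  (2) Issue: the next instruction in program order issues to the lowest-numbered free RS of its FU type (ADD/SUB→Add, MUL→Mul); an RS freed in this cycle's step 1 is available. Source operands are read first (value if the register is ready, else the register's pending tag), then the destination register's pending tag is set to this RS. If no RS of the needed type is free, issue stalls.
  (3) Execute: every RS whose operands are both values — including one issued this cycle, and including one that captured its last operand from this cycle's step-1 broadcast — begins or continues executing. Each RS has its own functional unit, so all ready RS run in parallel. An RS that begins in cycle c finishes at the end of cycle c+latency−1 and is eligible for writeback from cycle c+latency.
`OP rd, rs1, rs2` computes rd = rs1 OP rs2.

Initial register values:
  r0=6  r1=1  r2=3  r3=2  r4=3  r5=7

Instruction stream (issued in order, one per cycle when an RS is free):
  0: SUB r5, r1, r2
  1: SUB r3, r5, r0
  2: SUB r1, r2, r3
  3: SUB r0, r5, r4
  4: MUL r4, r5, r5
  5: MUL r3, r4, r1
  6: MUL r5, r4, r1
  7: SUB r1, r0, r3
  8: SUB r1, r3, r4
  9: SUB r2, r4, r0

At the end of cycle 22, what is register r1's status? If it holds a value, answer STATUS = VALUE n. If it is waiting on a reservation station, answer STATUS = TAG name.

STATUS = VALUE 40

cycle 1: issue SUB r5<-Add1 // r0:6,r1:1,r2:3,r3:2,r4:3,r5:Add1
cycle 2: issue SUB r3<-Add2 // r0:6,r1:1,r2:3,r3:Add2,r4:3,r5:Add1
cycle 3: stall // r0:6,r1:1,r2:3,r3:Add2,r4:3,r5:Add1
cycle 4: CDB Add1=-2; issue SUB r1<-Add1 // r0:6,r1:Add1,r2:3,r3:Add2,r4:3,r5:-2
cycle 5: stall // r0:6,r1:Add1,r2:3,r3:Add2,r4:3,r5:-2
cycle 6: stall // r0:6,r1:Add1,r2:3,r3:Add2,r4:3,r5:-2
cycle 7: CDB Add2=-8; issue SUB r0<-Add2 // r0:Add2,r1:Add1,r2:3,r3:-8,r4:3,r5:-2
cycle 8: issue MUL r4<-Mul1 // r0:Add2,r1:Add1,r2:3,r3:-8,r4:Mul1,r5:-2
cycle 9: issue MUL r3<-Mul2 // r0:Add2,r1:Add1,r2:3,r3:Mul2,r4:Mul1,r5:-2
cycle 10: CDB Add1=11; stall // r0:Add2,r1:11,r2:3,r3:Mul2,r4:Mul1,r5:-2
cycle 11: CDB Add2=-5; stall // r0:-5,r1:11,r2:3,r3:Mul2,r4:Mul1,r5:-2
cycle 12: CDB Mul1=4; issue MUL r5<-Mul1 // r0:-5,r1:11,r2:3,r3:Mul2,r4:4,r5:Mul1
cycle 13: issue SUB r1<-Add1 // r0:-5,r1:Add1,r2:3,r3:Mul2,r4:4,r5:Mul1
cycle 14: issue SUB r1<-Add2 // r0:-5,r1:Add2,r2:3,r3:Mul2,r4:4,r5:Mul1
cycle 15: stall // r0:-5,r1:Add2,r2:3,r3:Mul2,r4:4,r5:Mul1
cycle 16: CDB Mul1=44; stall // r0:-5,r1:Add2,r2:3,r3:Mul2,r4:4,r5:44
cycle 17: CDB Mul2=44; stall // r0:-5,r1:Add2,r2:3,r3:44,r4:4,r5:44
cycle 18: stall // r0:-5,r1:Add2,r2:3,r3:44,r4:4,r5:44
cycle 19: stall // r0:-5,r1:Add2,r2:3,r3:44,r4:4,r5:44
cycle 20: CDB Add1=-49; issue SUB r2<-Add1 // r0:-5,r1:Add2,r2:Add1,r3:44,r4:4,r5:44
cycle 21: CDB Add2=40 // r0:-5,r1:40,r2:Add1,r3:44,r4:4,r5:44
cycle 22: - // r0:-5,r1:40,r2:Add1,r3:44,r4:4,r5:44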